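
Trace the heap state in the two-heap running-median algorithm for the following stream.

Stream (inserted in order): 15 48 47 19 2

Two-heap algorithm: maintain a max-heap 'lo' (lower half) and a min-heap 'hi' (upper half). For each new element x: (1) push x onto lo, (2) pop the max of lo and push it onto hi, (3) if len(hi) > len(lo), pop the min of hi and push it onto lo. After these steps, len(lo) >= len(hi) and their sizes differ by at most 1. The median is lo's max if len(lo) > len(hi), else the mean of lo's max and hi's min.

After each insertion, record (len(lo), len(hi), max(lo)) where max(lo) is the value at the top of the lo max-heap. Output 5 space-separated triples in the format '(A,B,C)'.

Step 1: insert 15 -> lo=[15] hi=[] -> (len(lo)=1, len(hi)=0, max(lo)=15)
Step 2: insert 48 -> lo=[15] hi=[48] -> (len(lo)=1, len(hi)=1, max(lo)=15)
Step 3: insert 47 -> lo=[15, 47] hi=[48] -> (len(lo)=2, len(hi)=1, max(lo)=47)
Step 4: insert 19 -> lo=[15, 19] hi=[47, 48] -> (len(lo)=2, len(hi)=2, max(lo)=19)
Step 5: insert 2 -> lo=[2, 15, 19] hi=[47, 48] -> (len(lo)=3, len(hi)=2, max(lo)=19)

Answer: (1,0,15) (1,1,15) (2,1,47) (2,2,19) (3,2,19)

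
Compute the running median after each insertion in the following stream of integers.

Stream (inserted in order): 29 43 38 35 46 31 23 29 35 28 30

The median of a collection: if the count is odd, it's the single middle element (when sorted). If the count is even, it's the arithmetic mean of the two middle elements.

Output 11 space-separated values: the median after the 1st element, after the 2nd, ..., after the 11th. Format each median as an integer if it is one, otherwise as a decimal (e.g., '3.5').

Step 1: insert 29 -> lo=[29] (size 1, max 29) hi=[] (size 0) -> median=29
Step 2: insert 43 -> lo=[29] (size 1, max 29) hi=[43] (size 1, min 43) -> median=36
Step 3: insert 38 -> lo=[29, 38] (size 2, max 38) hi=[43] (size 1, min 43) -> median=38
Step 4: insert 35 -> lo=[29, 35] (size 2, max 35) hi=[38, 43] (size 2, min 38) -> median=36.5
Step 5: insert 46 -> lo=[29, 35, 38] (size 3, max 38) hi=[43, 46] (size 2, min 43) -> median=38
Step 6: insert 31 -> lo=[29, 31, 35] (size 3, max 35) hi=[38, 43, 46] (size 3, min 38) -> median=36.5
Step 7: insert 23 -> lo=[23, 29, 31, 35] (size 4, max 35) hi=[38, 43, 46] (size 3, min 38) -> median=35
Step 8: insert 29 -> lo=[23, 29, 29, 31] (size 4, max 31) hi=[35, 38, 43, 46] (size 4, min 35) -> median=33
Step 9: insert 35 -> lo=[23, 29, 29, 31, 35] (size 5, max 35) hi=[35, 38, 43, 46] (size 4, min 35) -> median=35
Step 10: insert 28 -> lo=[23, 28, 29, 29, 31] (size 5, max 31) hi=[35, 35, 38, 43, 46] (size 5, min 35) -> median=33
Step 11: insert 30 -> lo=[23, 28, 29, 29, 30, 31] (size 6, max 31) hi=[35, 35, 38, 43, 46] (size 5, min 35) -> median=31

Answer: 29 36 38 36.5 38 36.5 35 33 35 33 31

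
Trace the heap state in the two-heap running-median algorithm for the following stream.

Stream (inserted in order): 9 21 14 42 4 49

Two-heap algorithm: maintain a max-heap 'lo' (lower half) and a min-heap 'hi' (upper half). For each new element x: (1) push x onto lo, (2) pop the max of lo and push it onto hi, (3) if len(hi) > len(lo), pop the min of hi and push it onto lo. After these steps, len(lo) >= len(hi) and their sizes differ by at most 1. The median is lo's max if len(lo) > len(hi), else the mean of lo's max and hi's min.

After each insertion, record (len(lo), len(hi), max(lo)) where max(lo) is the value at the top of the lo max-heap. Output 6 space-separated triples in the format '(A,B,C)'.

Step 1: insert 9 -> lo=[9] hi=[] -> (len(lo)=1, len(hi)=0, max(lo)=9)
Step 2: insert 21 -> lo=[9] hi=[21] -> (len(lo)=1, len(hi)=1, max(lo)=9)
Step 3: insert 14 -> lo=[9, 14] hi=[21] -> (len(lo)=2, len(hi)=1, max(lo)=14)
Step 4: insert 42 -> lo=[9, 14] hi=[21, 42] -> (len(lo)=2, len(hi)=2, max(lo)=14)
Step 5: insert 4 -> lo=[4, 9, 14] hi=[21, 42] -> (len(lo)=3, len(hi)=2, max(lo)=14)
Step 6: insert 49 -> lo=[4, 9, 14] hi=[21, 42, 49] -> (len(lo)=3, len(hi)=3, max(lo)=14)

Answer: (1,0,9) (1,1,9) (2,1,14) (2,2,14) (3,2,14) (3,3,14)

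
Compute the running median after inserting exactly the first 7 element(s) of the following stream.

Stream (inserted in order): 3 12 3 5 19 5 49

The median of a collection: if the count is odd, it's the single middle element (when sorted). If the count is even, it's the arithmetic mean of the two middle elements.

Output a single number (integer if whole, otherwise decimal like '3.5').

Step 1: insert 3 -> lo=[3] (size 1, max 3) hi=[] (size 0) -> median=3
Step 2: insert 12 -> lo=[3] (size 1, max 3) hi=[12] (size 1, min 12) -> median=7.5
Step 3: insert 3 -> lo=[3, 3] (size 2, max 3) hi=[12] (size 1, min 12) -> median=3
Step 4: insert 5 -> lo=[3, 3] (size 2, max 3) hi=[5, 12] (size 2, min 5) -> median=4
Step 5: insert 19 -> lo=[3, 3, 5] (size 3, max 5) hi=[12, 19] (size 2, min 12) -> median=5
Step 6: insert 5 -> lo=[3, 3, 5] (size 3, max 5) hi=[5, 12, 19] (size 3, min 5) -> median=5
Step 7: insert 49 -> lo=[3, 3, 5, 5] (size 4, max 5) hi=[12, 19, 49] (size 3, min 12) -> median=5

Answer: 5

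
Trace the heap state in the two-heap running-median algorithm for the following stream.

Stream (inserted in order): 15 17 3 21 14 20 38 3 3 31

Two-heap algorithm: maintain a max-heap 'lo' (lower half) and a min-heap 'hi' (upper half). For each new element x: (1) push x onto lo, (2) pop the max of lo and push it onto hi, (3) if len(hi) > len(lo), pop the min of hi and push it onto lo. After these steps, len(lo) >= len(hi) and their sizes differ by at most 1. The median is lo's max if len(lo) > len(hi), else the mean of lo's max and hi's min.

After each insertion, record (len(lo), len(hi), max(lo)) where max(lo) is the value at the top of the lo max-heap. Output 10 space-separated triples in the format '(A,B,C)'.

Step 1: insert 15 -> lo=[15] hi=[] -> (len(lo)=1, len(hi)=0, max(lo)=15)
Step 2: insert 17 -> lo=[15] hi=[17] -> (len(lo)=1, len(hi)=1, max(lo)=15)
Step 3: insert 3 -> lo=[3, 15] hi=[17] -> (len(lo)=2, len(hi)=1, max(lo)=15)
Step 4: insert 21 -> lo=[3, 15] hi=[17, 21] -> (len(lo)=2, len(hi)=2, max(lo)=15)
Step 5: insert 14 -> lo=[3, 14, 15] hi=[17, 21] -> (len(lo)=3, len(hi)=2, max(lo)=15)
Step 6: insert 20 -> lo=[3, 14, 15] hi=[17, 20, 21] -> (len(lo)=3, len(hi)=3, max(lo)=15)
Step 7: insert 38 -> lo=[3, 14, 15, 17] hi=[20, 21, 38] -> (len(lo)=4, len(hi)=3, max(lo)=17)
Step 8: insert 3 -> lo=[3, 3, 14, 15] hi=[17, 20, 21, 38] -> (len(lo)=4, len(hi)=4, max(lo)=15)
Step 9: insert 3 -> lo=[3, 3, 3, 14, 15] hi=[17, 20, 21, 38] -> (len(lo)=5, len(hi)=4, max(lo)=15)
Step 10: insert 31 -> lo=[3, 3, 3, 14, 15] hi=[17, 20, 21, 31, 38] -> (len(lo)=5, len(hi)=5, max(lo)=15)

Answer: (1,0,15) (1,1,15) (2,1,15) (2,2,15) (3,2,15) (3,3,15) (4,3,17) (4,4,15) (5,4,15) (5,5,15)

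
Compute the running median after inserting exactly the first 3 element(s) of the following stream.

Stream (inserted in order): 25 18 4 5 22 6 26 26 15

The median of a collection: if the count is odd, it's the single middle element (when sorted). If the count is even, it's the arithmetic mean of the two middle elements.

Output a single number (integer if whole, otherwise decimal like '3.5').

Answer: 18

Derivation:
Step 1: insert 25 -> lo=[25] (size 1, max 25) hi=[] (size 0) -> median=25
Step 2: insert 18 -> lo=[18] (size 1, max 18) hi=[25] (size 1, min 25) -> median=21.5
Step 3: insert 4 -> lo=[4, 18] (size 2, max 18) hi=[25] (size 1, min 25) -> median=18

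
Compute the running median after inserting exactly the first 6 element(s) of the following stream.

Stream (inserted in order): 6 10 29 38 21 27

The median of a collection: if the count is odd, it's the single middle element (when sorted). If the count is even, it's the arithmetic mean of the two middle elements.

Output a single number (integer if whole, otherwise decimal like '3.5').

Step 1: insert 6 -> lo=[6] (size 1, max 6) hi=[] (size 0) -> median=6
Step 2: insert 10 -> lo=[6] (size 1, max 6) hi=[10] (size 1, min 10) -> median=8
Step 3: insert 29 -> lo=[6, 10] (size 2, max 10) hi=[29] (size 1, min 29) -> median=10
Step 4: insert 38 -> lo=[6, 10] (size 2, max 10) hi=[29, 38] (size 2, min 29) -> median=19.5
Step 5: insert 21 -> lo=[6, 10, 21] (size 3, max 21) hi=[29, 38] (size 2, min 29) -> median=21
Step 6: insert 27 -> lo=[6, 10, 21] (size 3, max 21) hi=[27, 29, 38] (size 3, min 27) -> median=24

Answer: 24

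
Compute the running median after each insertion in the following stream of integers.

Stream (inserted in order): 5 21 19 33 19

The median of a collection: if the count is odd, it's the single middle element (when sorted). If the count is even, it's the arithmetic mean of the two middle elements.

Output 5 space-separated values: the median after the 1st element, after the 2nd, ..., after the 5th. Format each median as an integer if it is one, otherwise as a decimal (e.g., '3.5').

Answer: 5 13 19 20 19

Derivation:
Step 1: insert 5 -> lo=[5] (size 1, max 5) hi=[] (size 0) -> median=5
Step 2: insert 21 -> lo=[5] (size 1, max 5) hi=[21] (size 1, min 21) -> median=13
Step 3: insert 19 -> lo=[5, 19] (size 2, max 19) hi=[21] (size 1, min 21) -> median=19
Step 4: insert 33 -> lo=[5, 19] (size 2, max 19) hi=[21, 33] (size 2, min 21) -> median=20
Step 5: insert 19 -> lo=[5, 19, 19] (size 3, max 19) hi=[21, 33] (size 2, min 21) -> median=19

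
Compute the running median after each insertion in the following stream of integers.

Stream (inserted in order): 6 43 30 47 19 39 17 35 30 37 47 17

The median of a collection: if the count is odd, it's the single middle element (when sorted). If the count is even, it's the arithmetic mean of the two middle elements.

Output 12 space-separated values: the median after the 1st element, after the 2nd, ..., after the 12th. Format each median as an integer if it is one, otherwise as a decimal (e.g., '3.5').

Step 1: insert 6 -> lo=[6] (size 1, max 6) hi=[] (size 0) -> median=6
Step 2: insert 43 -> lo=[6] (size 1, max 6) hi=[43] (size 1, min 43) -> median=24.5
Step 3: insert 30 -> lo=[6, 30] (size 2, max 30) hi=[43] (size 1, min 43) -> median=30
Step 4: insert 47 -> lo=[6, 30] (size 2, max 30) hi=[43, 47] (size 2, min 43) -> median=36.5
Step 5: insert 19 -> lo=[6, 19, 30] (size 3, max 30) hi=[43, 47] (size 2, min 43) -> median=30
Step 6: insert 39 -> lo=[6, 19, 30] (size 3, max 30) hi=[39, 43, 47] (size 3, min 39) -> median=34.5
Step 7: insert 17 -> lo=[6, 17, 19, 30] (size 4, max 30) hi=[39, 43, 47] (size 3, min 39) -> median=30
Step 8: insert 35 -> lo=[6, 17, 19, 30] (size 4, max 30) hi=[35, 39, 43, 47] (size 4, min 35) -> median=32.5
Step 9: insert 30 -> lo=[6, 17, 19, 30, 30] (size 5, max 30) hi=[35, 39, 43, 47] (size 4, min 35) -> median=30
Step 10: insert 37 -> lo=[6, 17, 19, 30, 30] (size 5, max 30) hi=[35, 37, 39, 43, 47] (size 5, min 35) -> median=32.5
Step 11: insert 47 -> lo=[6, 17, 19, 30, 30, 35] (size 6, max 35) hi=[37, 39, 43, 47, 47] (size 5, min 37) -> median=35
Step 12: insert 17 -> lo=[6, 17, 17, 19, 30, 30] (size 6, max 30) hi=[35, 37, 39, 43, 47, 47] (size 6, min 35) -> median=32.5

Answer: 6 24.5 30 36.5 30 34.5 30 32.5 30 32.5 35 32.5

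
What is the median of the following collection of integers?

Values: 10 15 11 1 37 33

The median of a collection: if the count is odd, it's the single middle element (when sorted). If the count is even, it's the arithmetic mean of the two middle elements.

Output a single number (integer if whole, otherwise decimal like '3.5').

Answer: 13

Derivation:
Step 1: insert 10 -> lo=[10] (size 1, max 10) hi=[] (size 0) -> median=10
Step 2: insert 15 -> lo=[10] (size 1, max 10) hi=[15] (size 1, min 15) -> median=12.5
Step 3: insert 11 -> lo=[10, 11] (size 2, max 11) hi=[15] (size 1, min 15) -> median=11
Step 4: insert 1 -> lo=[1, 10] (size 2, max 10) hi=[11, 15] (size 2, min 11) -> median=10.5
Step 5: insert 37 -> lo=[1, 10, 11] (size 3, max 11) hi=[15, 37] (size 2, min 15) -> median=11
Step 6: insert 33 -> lo=[1, 10, 11] (size 3, max 11) hi=[15, 33, 37] (size 3, min 15) -> median=13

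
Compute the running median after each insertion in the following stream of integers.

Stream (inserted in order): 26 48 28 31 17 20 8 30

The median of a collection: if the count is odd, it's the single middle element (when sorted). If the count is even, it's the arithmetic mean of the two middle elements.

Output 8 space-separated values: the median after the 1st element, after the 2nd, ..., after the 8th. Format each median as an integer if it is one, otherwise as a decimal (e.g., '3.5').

Answer: 26 37 28 29.5 28 27 26 27

Derivation:
Step 1: insert 26 -> lo=[26] (size 1, max 26) hi=[] (size 0) -> median=26
Step 2: insert 48 -> lo=[26] (size 1, max 26) hi=[48] (size 1, min 48) -> median=37
Step 3: insert 28 -> lo=[26, 28] (size 2, max 28) hi=[48] (size 1, min 48) -> median=28
Step 4: insert 31 -> lo=[26, 28] (size 2, max 28) hi=[31, 48] (size 2, min 31) -> median=29.5
Step 5: insert 17 -> lo=[17, 26, 28] (size 3, max 28) hi=[31, 48] (size 2, min 31) -> median=28
Step 6: insert 20 -> lo=[17, 20, 26] (size 3, max 26) hi=[28, 31, 48] (size 3, min 28) -> median=27
Step 7: insert 8 -> lo=[8, 17, 20, 26] (size 4, max 26) hi=[28, 31, 48] (size 3, min 28) -> median=26
Step 8: insert 30 -> lo=[8, 17, 20, 26] (size 4, max 26) hi=[28, 30, 31, 48] (size 4, min 28) -> median=27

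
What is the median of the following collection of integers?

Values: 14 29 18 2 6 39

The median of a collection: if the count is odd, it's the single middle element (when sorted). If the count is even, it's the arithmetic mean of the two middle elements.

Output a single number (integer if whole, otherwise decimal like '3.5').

Step 1: insert 14 -> lo=[14] (size 1, max 14) hi=[] (size 0) -> median=14
Step 2: insert 29 -> lo=[14] (size 1, max 14) hi=[29] (size 1, min 29) -> median=21.5
Step 3: insert 18 -> lo=[14, 18] (size 2, max 18) hi=[29] (size 1, min 29) -> median=18
Step 4: insert 2 -> lo=[2, 14] (size 2, max 14) hi=[18, 29] (size 2, min 18) -> median=16
Step 5: insert 6 -> lo=[2, 6, 14] (size 3, max 14) hi=[18, 29] (size 2, min 18) -> median=14
Step 6: insert 39 -> lo=[2, 6, 14] (size 3, max 14) hi=[18, 29, 39] (size 3, min 18) -> median=16

Answer: 16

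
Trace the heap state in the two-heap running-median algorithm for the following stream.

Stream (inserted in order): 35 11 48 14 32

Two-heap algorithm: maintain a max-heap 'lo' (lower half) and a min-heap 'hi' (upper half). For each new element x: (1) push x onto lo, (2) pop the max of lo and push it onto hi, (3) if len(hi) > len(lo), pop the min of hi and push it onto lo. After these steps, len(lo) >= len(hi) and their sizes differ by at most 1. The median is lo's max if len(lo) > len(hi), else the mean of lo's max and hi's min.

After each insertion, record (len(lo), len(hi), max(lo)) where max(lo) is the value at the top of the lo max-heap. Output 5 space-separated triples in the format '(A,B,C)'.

Step 1: insert 35 -> lo=[35] hi=[] -> (len(lo)=1, len(hi)=0, max(lo)=35)
Step 2: insert 11 -> lo=[11] hi=[35] -> (len(lo)=1, len(hi)=1, max(lo)=11)
Step 3: insert 48 -> lo=[11, 35] hi=[48] -> (len(lo)=2, len(hi)=1, max(lo)=35)
Step 4: insert 14 -> lo=[11, 14] hi=[35, 48] -> (len(lo)=2, len(hi)=2, max(lo)=14)
Step 5: insert 32 -> lo=[11, 14, 32] hi=[35, 48] -> (len(lo)=3, len(hi)=2, max(lo)=32)

Answer: (1,0,35) (1,1,11) (2,1,35) (2,2,14) (3,2,32)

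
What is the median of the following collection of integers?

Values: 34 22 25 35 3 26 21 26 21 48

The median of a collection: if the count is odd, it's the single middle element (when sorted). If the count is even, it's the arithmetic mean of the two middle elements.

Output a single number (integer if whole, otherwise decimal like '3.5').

Answer: 25.5

Derivation:
Step 1: insert 34 -> lo=[34] (size 1, max 34) hi=[] (size 0) -> median=34
Step 2: insert 22 -> lo=[22] (size 1, max 22) hi=[34] (size 1, min 34) -> median=28
Step 3: insert 25 -> lo=[22, 25] (size 2, max 25) hi=[34] (size 1, min 34) -> median=25
Step 4: insert 35 -> lo=[22, 25] (size 2, max 25) hi=[34, 35] (size 2, min 34) -> median=29.5
Step 5: insert 3 -> lo=[3, 22, 25] (size 3, max 25) hi=[34, 35] (size 2, min 34) -> median=25
Step 6: insert 26 -> lo=[3, 22, 25] (size 3, max 25) hi=[26, 34, 35] (size 3, min 26) -> median=25.5
Step 7: insert 21 -> lo=[3, 21, 22, 25] (size 4, max 25) hi=[26, 34, 35] (size 3, min 26) -> median=25
Step 8: insert 26 -> lo=[3, 21, 22, 25] (size 4, max 25) hi=[26, 26, 34, 35] (size 4, min 26) -> median=25.5
Step 9: insert 21 -> lo=[3, 21, 21, 22, 25] (size 5, max 25) hi=[26, 26, 34, 35] (size 4, min 26) -> median=25
Step 10: insert 48 -> lo=[3, 21, 21, 22, 25] (size 5, max 25) hi=[26, 26, 34, 35, 48] (size 5, min 26) -> median=25.5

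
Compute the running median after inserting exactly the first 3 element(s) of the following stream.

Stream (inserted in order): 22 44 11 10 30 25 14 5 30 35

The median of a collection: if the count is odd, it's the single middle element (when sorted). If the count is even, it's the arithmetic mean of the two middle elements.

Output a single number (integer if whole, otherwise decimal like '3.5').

Answer: 22

Derivation:
Step 1: insert 22 -> lo=[22] (size 1, max 22) hi=[] (size 0) -> median=22
Step 2: insert 44 -> lo=[22] (size 1, max 22) hi=[44] (size 1, min 44) -> median=33
Step 3: insert 11 -> lo=[11, 22] (size 2, max 22) hi=[44] (size 1, min 44) -> median=22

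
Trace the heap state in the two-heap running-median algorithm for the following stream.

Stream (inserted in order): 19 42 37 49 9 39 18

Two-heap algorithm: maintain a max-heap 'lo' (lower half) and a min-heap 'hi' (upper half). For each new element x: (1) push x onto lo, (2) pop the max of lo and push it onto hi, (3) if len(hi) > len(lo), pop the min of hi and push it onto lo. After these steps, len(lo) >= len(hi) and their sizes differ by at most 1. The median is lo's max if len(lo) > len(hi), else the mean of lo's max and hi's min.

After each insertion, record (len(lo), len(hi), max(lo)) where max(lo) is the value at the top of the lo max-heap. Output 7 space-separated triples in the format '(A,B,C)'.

Answer: (1,0,19) (1,1,19) (2,1,37) (2,2,37) (3,2,37) (3,3,37) (4,3,37)

Derivation:
Step 1: insert 19 -> lo=[19] hi=[] -> (len(lo)=1, len(hi)=0, max(lo)=19)
Step 2: insert 42 -> lo=[19] hi=[42] -> (len(lo)=1, len(hi)=1, max(lo)=19)
Step 3: insert 37 -> lo=[19, 37] hi=[42] -> (len(lo)=2, len(hi)=1, max(lo)=37)
Step 4: insert 49 -> lo=[19, 37] hi=[42, 49] -> (len(lo)=2, len(hi)=2, max(lo)=37)
Step 5: insert 9 -> lo=[9, 19, 37] hi=[42, 49] -> (len(lo)=3, len(hi)=2, max(lo)=37)
Step 6: insert 39 -> lo=[9, 19, 37] hi=[39, 42, 49] -> (len(lo)=3, len(hi)=3, max(lo)=37)
Step 7: insert 18 -> lo=[9, 18, 19, 37] hi=[39, 42, 49] -> (len(lo)=4, len(hi)=3, max(lo)=37)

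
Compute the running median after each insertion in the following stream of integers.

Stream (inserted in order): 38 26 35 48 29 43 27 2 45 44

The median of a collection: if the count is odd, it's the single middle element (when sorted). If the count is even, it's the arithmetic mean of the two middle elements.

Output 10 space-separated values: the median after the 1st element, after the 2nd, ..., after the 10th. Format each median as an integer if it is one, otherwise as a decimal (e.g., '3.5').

Answer: 38 32 35 36.5 35 36.5 35 32 35 36.5

Derivation:
Step 1: insert 38 -> lo=[38] (size 1, max 38) hi=[] (size 0) -> median=38
Step 2: insert 26 -> lo=[26] (size 1, max 26) hi=[38] (size 1, min 38) -> median=32
Step 3: insert 35 -> lo=[26, 35] (size 2, max 35) hi=[38] (size 1, min 38) -> median=35
Step 4: insert 48 -> lo=[26, 35] (size 2, max 35) hi=[38, 48] (size 2, min 38) -> median=36.5
Step 5: insert 29 -> lo=[26, 29, 35] (size 3, max 35) hi=[38, 48] (size 2, min 38) -> median=35
Step 6: insert 43 -> lo=[26, 29, 35] (size 3, max 35) hi=[38, 43, 48] (size 3, min 38) -> median=36.5
Step 7: insert 27 -> lo=[26, 27, 29, 35] (size 4, max 35) hi=[38, 43, 48] (size 3, min 38) -> median=35
Step 8: insert 2 -> lo=[2, 26, 27, 29] (size 4, max 29) hi=[35, 38, 43, 48] (size 4, min 35) -> median=32
Step 9: insert 45 -> lo=[2, 26, 27, 29, 35] (size 5, max 35) hi=[38, 43, 45, 48] (size 4, min 38) -> median=35
Step 10: insert 44 -> lo=[2, 26, 27, 29, 35] (size 5, max 35) hi=[38, 43, 44, 45, 48] (size 5, min 38) -> median=36.5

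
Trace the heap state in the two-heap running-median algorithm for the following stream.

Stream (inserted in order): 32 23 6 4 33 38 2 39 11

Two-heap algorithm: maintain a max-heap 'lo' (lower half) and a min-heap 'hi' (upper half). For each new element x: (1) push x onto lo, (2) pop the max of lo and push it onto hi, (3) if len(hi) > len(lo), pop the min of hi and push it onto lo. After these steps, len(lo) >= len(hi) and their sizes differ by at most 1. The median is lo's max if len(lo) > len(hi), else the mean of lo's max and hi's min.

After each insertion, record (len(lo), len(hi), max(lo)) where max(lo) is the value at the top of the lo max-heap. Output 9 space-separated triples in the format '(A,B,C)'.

Answer: (1,0,32) (1,1,23) (2,1,23) (2,2,6) (3,2,23) (3,3,23) (4,3,23) (4,4,23) (5,4,23)

Derivation:
Step 1: insert 32 -> lo=[32] hi=[] -> (len(lo)=1, len(hi)=0, max(lo)=32)
Step 2: insert 23 -> lo=[23] hi=[32] -> (len(lo)=1, len(hi)=1, max(lo)=23)
Step 3: insert 6 -> lo=[6, 23] hi=[32] -> (len(lo)=2, len(hi)=1, max(lo)=23)
Step 4: insert 4 -> lo=[4, 6] hi=[23, 32] -> (len(lo)=2, len(hi)=2, max(lo)=6)
Step 5: insert 33 -> lo=[4, 6, 23] hi=[32, 33] -> (len(lo)=3, len(hi)=2, max(lo)=23)
Step 6: insert 38 -> lo=[4, 6, 23] hi=[32, 33, 38] -> (len(lo)=3, len(hi)=3, max(lo)=23)
Step 7: insert 2 -> lo=[2, 4, 6, 23] hi=[32, 33, 38] -> (len(lo)=4, len(hi)=3, max(lo)=23)
Step 8: insert 39 -> lo=[2, 4, 6, 23] hi=[32, 33, 38, 39] -> (len(lo)=4, len(hi)=4, max(lo)=23)
Step 9: insert 11 -> lo=[2, 4, 6, 11, 23] hi=[32, 33, 38, 39] -> (len(lo)=5, len(hi)=4, max(lo)=23)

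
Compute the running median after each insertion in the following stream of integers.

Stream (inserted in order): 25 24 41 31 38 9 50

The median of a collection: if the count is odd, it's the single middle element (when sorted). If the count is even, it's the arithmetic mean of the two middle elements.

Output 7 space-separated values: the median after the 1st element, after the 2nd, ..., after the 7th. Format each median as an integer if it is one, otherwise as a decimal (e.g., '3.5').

Step 1: insert 25 -> lo=[25] (size 1, max 25) hi=[] (size 0) -> median=25
Step 2: insert 24 -> lo=[24] (size 1, max 24) hi=[25] (size 1, min 25) -> median=24.5
Step 3: insert 41 -> lo=[24, 25] (size 2, max 25) hi=[41] (size 1, min 41) -> median=25
Step 4: insert 31 -> lo=[24, 25] (size 2, max 25) hi=[31, 41] (size 2, min 31) -> median=28
Step 5: insert 38 -> lo=[24, 25, 31] (size 3, max 31) hi=[38, 41] (size 2, min 38) -> median=31
Step 6: insert 9 -> lo=[9, 24, 25] (size 3, max 25) hi=[31, 38, 41] (size 3, min 31) -> median=28
Step 7: insert 50 -> lo=[9, 24, 25, 31] (size 4, max 31) hi=[38, 41, 50] (size 3, min 38) -> median=31

Answer: 25 24.5 25 28 31 28 31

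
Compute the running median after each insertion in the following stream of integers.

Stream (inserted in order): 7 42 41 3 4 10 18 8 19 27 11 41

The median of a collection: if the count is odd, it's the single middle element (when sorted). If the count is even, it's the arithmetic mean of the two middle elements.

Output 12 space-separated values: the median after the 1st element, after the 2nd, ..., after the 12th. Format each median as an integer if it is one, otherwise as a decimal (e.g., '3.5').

Answer: 7 24.5 41 24 7 8.5 10 9 10 14 11 14.5

Derivation:
Step 1: insert 7 -> lo=[7] (size 1, max 7) hi=[] (size 0) -> median=7
Step 2: insert 42 -> lo=[7] (size 1, max 7) hi=[42] (size 1, min 42) -> median=24.5
Step 3: insert 41 -> lo=[7, 41] (size 2, max 41) hi=[42] (size 1, min 42) -> median=41
Step 4: insert 3 -> lo=[3, 7] (size 2, max 7) hi=[41, 42] (size 2, min 41) -> median=24
Step 5: insert 4 -> lo=[3, 4, 7] (size 3, max 7) hi=[41, 42] (size 2, min 41) -> median=7
Step 6: insert 10 -> lo=[3, 4, 7] (size 3, max 7) hi=[10, 41, 42] (size 3, min 10) -> median=8.5
Step 7: insert 18 -> lo=[3, 4, 7, 10] (size 4, max 10) hi=[18, 41, 42] (size 3, min 18) -> median=10
Step 8: insert 8 -> lo=[3, 4, 7, 8] (size 4, max 8) hi=[10, 18, 41, 42] (size 4, min 10) -> median=9
Step 9: insert 19 -> lo=[3, 4, 7, 8, 10] (size 5, max 10) hi=[18, 19, 41, 42] (size 4, min 18) -> median=10
Step 10: insert 27 -> lo=[3, 4, 7, 8, 10] (size 5, max 10) hi=[18, 19, 27, 41, 42] (size 5, min 18) -> median=14
Step 11: insert 11 -> lo=[3, 4, 7, 8, 10, 11] (size 6, max 11) hi=[18, 19, 27, 41, 42] (size 5, min 18) -> median=11
Step 12: insert 41 -> lo=[3, 4, 7, 8, 10, 11] (size 6, max 11) hi=[18, 19, 27, 41, 41, 42] (size 6, min 18) -> median=14.5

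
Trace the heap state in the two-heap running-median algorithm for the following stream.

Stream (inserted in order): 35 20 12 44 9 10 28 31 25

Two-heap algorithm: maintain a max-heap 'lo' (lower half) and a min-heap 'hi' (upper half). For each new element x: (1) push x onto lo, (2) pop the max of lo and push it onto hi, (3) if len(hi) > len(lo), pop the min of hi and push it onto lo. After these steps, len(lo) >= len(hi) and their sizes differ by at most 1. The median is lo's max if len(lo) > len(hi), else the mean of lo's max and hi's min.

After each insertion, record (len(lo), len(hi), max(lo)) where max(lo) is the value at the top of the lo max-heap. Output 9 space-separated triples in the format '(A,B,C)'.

Step 1: insert 35 -> lo=[35] hi=[] -> (len(lo)=1, len(hi)=0, max(lo)=35)
Step 2: insert 20 -> lo=[20] hi=[35] -> (len(lo)=1, len(hi)=1, max(lo)=20)
Step 3: insert 12 -> lo=[12, 20] hi=[35] -> (len(lo)=2, len(hi)=1, max(lo)=20)
Step 4: insert 44 -> lo=[12, 20] hi=[35, 44] -> (len(lo)=2, len(hi)=2, max(lo)=20)
Step 5: insert 9 -> lo=[9, 12, 20] hi=[35, 44] -> (len(lo)=3, len(hi)=2, max(lo)=20)
Step 6: insert 10 -> lo=[9, 10, 12] hi=[20, 35, 44] -> (len(lo)=3, len(hi)=3, max(lo)=12)
Step 7: insert 28 -> lo=[9, 10, 12, 20] hi=[28, 35, 44] -> (len(lo)=4, len(hi)=3, max(lo)=20)
Step 8: insert 31 -> lo=[9, 10, 12, 20] hi=[28, 31, 35, 44] -> (len(lo)=4, len(hi)=4, max(lo)=20)
Step 9: insert 25 -> lo=[9, 10, 12, 20, 25] hi=[28, 31, 35, 44] -> (len(lo)=5, len(hi)=4, max(lo)=25)

Answer: (1,0,35) (1,1,20) (2,1,20) (2,2,20) (3,2,20) (3,3,12) (4,3,20) (4,4,20) (5,4,25)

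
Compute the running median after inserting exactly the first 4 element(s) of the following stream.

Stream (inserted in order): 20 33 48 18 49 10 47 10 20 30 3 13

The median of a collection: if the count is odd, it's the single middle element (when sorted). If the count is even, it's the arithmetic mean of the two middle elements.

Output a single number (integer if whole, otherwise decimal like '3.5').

Answer: 26.5

Derivation:
Step 1: insert 20 -> lo=[20] (size 1, max 20) hi=[] (size 0) -> median=20
Step 2: insert 33 -> lo=[20] (size 1, max 20) hi=[33] (size 1, min 33) -> median=26.5
Step 3: insert 48 -> lo=[20, 33] (size 2, max 33) hi=[48] (size 1, min 48) -> median=33
Step 4: insert 18 -> lo=[18, 20] (size 2, max 20) hi=[33, 48] (size 2, min 33) -> median=26.5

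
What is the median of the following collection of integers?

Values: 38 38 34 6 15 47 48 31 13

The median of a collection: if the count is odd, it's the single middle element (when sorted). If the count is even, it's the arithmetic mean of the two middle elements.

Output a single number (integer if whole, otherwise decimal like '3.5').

Answer: 34

Derivation:
Step 1: insert 38 -> lo=[38] (size 1, max 38) hi=[] (size 0) -> median=38
Step 2: insert 38 -> lo=[38] (size 1, max 38) hi=[38] (size 1, min 38) -> median=38
Step 3: insert 34 -> lo=[34, 38] (size 2, max 38) hi=[38] (size 1, min 38) -> median=38
Step 4: insert 6 -> lo=[6, 34] (size 2, max 34) hi=[38, 38] (size 2, min 38) -> median=36
Step 5: insert 15 -> lo=[6, 15, 34] (size 3, max 34) hi=[38, 38] (size 2, min 38) -> median=34
Step 6: insert 47 -> lo=[6, 15, 34] (size 3, max 34) hi=[38, 38, 47] (size 3, min 38) -> median=36
Step 7: insert 48 -> lo=[6, 15, 34, 38] (size 4, max 38) hi=[38, 47, 48] (size 3, min 38) -> median=38
Step 8: insert 31 -> lo=[6, 15, 31, 34] (size 4, max 34) hi=[38, 38, 47, 48] (size 4, min 38) -> median=36
Step 9: insert 13 -> lo=[6, 13, 15, 31, 34] (size 5, max 34) hi=[38, 38, 47, 48] (size 4, min 38) -> median=34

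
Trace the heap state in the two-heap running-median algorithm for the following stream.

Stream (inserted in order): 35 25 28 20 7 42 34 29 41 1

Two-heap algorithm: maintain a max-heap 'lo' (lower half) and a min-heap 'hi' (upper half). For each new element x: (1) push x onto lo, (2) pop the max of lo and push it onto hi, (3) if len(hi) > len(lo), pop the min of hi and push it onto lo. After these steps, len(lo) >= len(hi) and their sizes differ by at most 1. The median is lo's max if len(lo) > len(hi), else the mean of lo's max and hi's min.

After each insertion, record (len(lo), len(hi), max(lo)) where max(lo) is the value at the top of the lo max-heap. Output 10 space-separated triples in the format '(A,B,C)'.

Step 1: insert 35 -> lo=[35] hi=[] -> (len(lo)=1, len(hi)=0, max(lo)=35)
Step 2: insert 25 -> lo=[25] hi=[35] -> (len(lo)=1, len(hi)=1, max(lo)=25)
Step 3: insert 28 -> lo=[25, 28] hi=[35] -> (len(lo)=2, len(hi)=1, max(lo)=28)
Step 4: insert 20 -> lo=[20, 25] hi=[28, 35] -> (len(lo)=2, len(hi)=2, max(lo)=25)
Step 5: insert 7 -> lo=[7, 20, 25] hi=[28, 35] -> (len(lo)=3, len(hi)=2, max(lo)=25)
Step 6: insert 42 -> lo=[7, 20, 25] hi=[28, 35, 42] -> (len(lo)=3, len(hi)=3, max(lo)=25)
Step 7: insert 34 -> lo=[7, 20, 25, 28] hi=[34, 35, 42] -> (len(lo)=4, len(hi)=3, max(lo)=28)
Step 8: insert 29 -> lo=[7, 20, 25, 28] hi=[29, 34, 35, 42] -> (len(lo)=4, len(hi)=4, max(lo)=28)
Step 9: insert 41 -> lo=[7, 20, 25, 28, 29] hi=[34, 35, 41, 42] -> (len(lo)=5, len(hi)=4, max(lo)=29)
Step 10: insert 1 -> lo=[1, 7, 20, 25, 28] hi=[29, 34, 35, 41, 42] -> (len(lo)=5, len(hi)=5, max(lo)=28)

Answer: (1,0,35) (1,1,25) (2,1,28) (2,2,25) (3,2,25) (3,3,25) (4,3,28) (4,4,28) (5,4,29) (5,5,28)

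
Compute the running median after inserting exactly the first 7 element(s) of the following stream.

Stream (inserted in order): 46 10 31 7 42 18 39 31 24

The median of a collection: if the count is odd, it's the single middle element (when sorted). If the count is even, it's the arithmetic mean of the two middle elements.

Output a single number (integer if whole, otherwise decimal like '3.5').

Answer: 31

Derivation:
Step 1: insert 46 -> lo=[46] (size 1, max 46) hi=[] (size 0) -> median=46
Step 2: insert 10 -> lo=[10] (size 1, max 10) hi=[46] (size 1, min 46) -> median=28
Step 3: insert 31 -> lo=[10, 31] (size 2, max 31) hi=[46] (size 1, min 46) -> median=31
Step 4: insert 7 -> lo=[7, 10] (size 2, max 10) hi=[31, 46] (size 2, min 31) -> median=20.5
Step 5: insert 42 -> lo=[7, 10, 31] (size 3, max 31) hi=[42, 46] (size 2, min 42) -> median=31
Step 6: insert 18 -> lo=[7, 10, 18] (size 3, max 18) hi=[31, 42, 46] (size 3, min 31) -> median=24.5
Step 7: insert 39 -> lo=[7, 10, 18, 31] (size 4, max 31) hi=[39, 42, 46] (size 3, min 39) -> median=31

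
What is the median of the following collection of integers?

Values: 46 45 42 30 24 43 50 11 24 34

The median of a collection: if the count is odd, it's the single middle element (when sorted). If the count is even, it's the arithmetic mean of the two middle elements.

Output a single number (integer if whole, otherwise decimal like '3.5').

Answer: 38

Derivation:
Step 1: insert 46 -> lo=[46] (size 1, max 46) hi=[] (size 0) -> median=46
Step 2: insert 45 -> lo=[45] (size 1, max 45) hi=[46] (size 1, min 46) -> median=45.5
Step 3: insert 42 -> lo=[42, 45] (size 2, max 45) hi=[46] (size 1, min 46) -> median=45
Step 4: insert 30 -> lo=[30, 42] (size 2, max 42) hi=[45, 46] (size 2, min 45) -> median=43.5
Step 5: insert 24 -> lo=[24, 30, 42] (size 3, max 42) hi=[45, 46] (size 2, min 45) -> median=42
Step 6: insert 43 -> lo=[24, 30, 42] (size 3, max 42) hi=[43, 45, 46] (size 3, min 43) -> median=42.5
Step 7: insert 50 -> lo=[24, 30, 42, 43] (size 4, max 43) hi=[45, 46, 50] (size 3, min 45) -> median=43
Step 8: insert 11 -> lo=[11, 24, 30, 42] (size 4, max 42) hi=[43, 45, 46, 50] (size 4, min 43) -> median=42.5
Step 9: insert 24 -> lo=[11, 24, 24, 30, 42] (size 5, max 42) hi=[43, 45, 46, 50] (size 4, min 43) -> median=42
Step 10: insert 34 -> lo=[11, 24, 24, 30, 34] (size 5, max 34) hi=[42, 43, 45, 46, 50] (size 5, min 42) -> median=38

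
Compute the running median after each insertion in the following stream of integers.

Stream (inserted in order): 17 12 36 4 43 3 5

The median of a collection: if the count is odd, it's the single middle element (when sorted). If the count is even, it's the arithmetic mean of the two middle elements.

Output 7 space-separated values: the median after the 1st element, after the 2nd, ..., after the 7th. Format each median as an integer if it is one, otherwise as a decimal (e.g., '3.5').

Step 1: insert 17 -> lo=[17] (size 1, max 17) hi=[] (size 0) -> median=17
Step 2: insert 12 -> lo=[12] (size 1, max 12) hi=[17] (size 1, min 17) -> median=14.5
Step 3: insert 36 -> lo=[12, 17] (size 2, max 17) hi=[36] (size 1, min 36) -> median=17
Step 4: insert 4 -> lo=[4, 12] (size 2, max 12) hi=[17, 36] (size 2, min 17) -> median=14.5
Step 5: insert 43 -> lo=[4, 12, 17] (size 3, max 17) hi=[36, 43] (size 2, min 36) -> median=17
Step 6: insert 3 -> lo=[3, 4, 12] (size 3, max 12) hi=[17, 36, 43] (size 3, min 17) -> median=14.5
Step 7: insert 5 -> lo=[3, 4, 5, 12] (size 4, max 12) hi=[17, 36, 43] (size 3, min 17) -> median=12

Answer: 17 14.5 17 14.5 17 14.5 12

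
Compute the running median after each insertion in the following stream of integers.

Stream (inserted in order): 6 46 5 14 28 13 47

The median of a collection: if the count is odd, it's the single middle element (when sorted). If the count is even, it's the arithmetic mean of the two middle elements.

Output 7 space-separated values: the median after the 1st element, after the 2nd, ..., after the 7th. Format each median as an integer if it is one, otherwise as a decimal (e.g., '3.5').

Step 1: insert 6 -> lo=[6] (size 1, max 6) hi=[] (size 0) -> median=6
Step 2: insert 46 -> lo=[6] (size 1, max 6) hi=[46] (size 1, min 46) -> median=26
Step 3: insert 5 -> lo=[5, 6] (size 2, max 6) hi=[46] (size 1, min 46) -> median=6
Step 4: insert 14 -> lo=[5, 6] (size 2, max 6) hi=[14, 46] (size 2, min 14) -> median=10
Step 5: insert 28 -> lo=[5, 6, 14] (size 3, max 14) hi=[28, 46] (size 2, min 28) -> median=14
Step 6: insert 13 -> lo=[5, 6, 13] (size 3, max 13) hi=[14, 28, 46] (size 3, min 14) -> median=13.5
Step 7: insert 47 -> lo=[5, 6, 13, 14] (size 4, max 14) hi=[28, 46, 47] (size 3, min 28) -> median=14

Answer: 6 26 6 10 14 13.5 14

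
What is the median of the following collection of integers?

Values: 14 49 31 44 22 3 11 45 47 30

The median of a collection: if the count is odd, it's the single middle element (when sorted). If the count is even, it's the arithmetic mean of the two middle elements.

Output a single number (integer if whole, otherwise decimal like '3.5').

Answer: 30.5

Derivation:
Step 1: insert 14 -> lo=[14] (size 1, max 14) hi=[] (size 0) -> median=14
Step 2: insert 49 -> lo=[14] (size 1, max 14) hi=[49] (size 1, min 49) -> median=31.5
Step 3: insert 31 -> lo=[14, 31] (size 2, max 31) hi=[49] (size 1, min 49) -> median=31
Step 4: insert 44 -> lo=[14, 31] (size 2, max 31) hi=[44, 49] (size 2, min 44) -> median=37.5
Step 5: insert 22 -> lo=[14, 22, 31] (size 3, max 31) hi=[44, 49] (size 2, min 44) -> median=31
Step 6: insert 3 -> lo=[3, 14, 22] (size 3, max 22) hi=[31, 44, 49] (size 3, min 31) -> median=26.5
Step 7: insert 11 -> lo=[3, 11, 14, 22] (size 4, max 22) hi=[31, 44, 49] (size 3, min 31) -> median=22
Step 8: insert 45 -> lo=[3, 11, 14, 22] (size 4, max 22) hi=[31, 44, 45, 49] (size 4, min 31) -> median=26.5
Step 9: insert 47 -> lo=[3, 11, 14, 22, 31] (size 5, max 31) hi=[44, 45, 47, 49] (size 4, min 44) -> median=31
Step 10: insert 30 -> lo=[3, 11, 14, 22, 30] (size 5, max 30) hi=[31, 44, 45, 47, 49] (size 5, min 31) -> median=30.5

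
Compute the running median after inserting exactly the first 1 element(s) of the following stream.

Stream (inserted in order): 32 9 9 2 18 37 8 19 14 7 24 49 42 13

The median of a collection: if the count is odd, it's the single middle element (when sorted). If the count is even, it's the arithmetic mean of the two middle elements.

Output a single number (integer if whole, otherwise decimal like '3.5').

Answer: 32

Derivation:
Step 1: insert 32 -> lo=[32] (size 1, max 32) hi=[] (size 0) -> median=32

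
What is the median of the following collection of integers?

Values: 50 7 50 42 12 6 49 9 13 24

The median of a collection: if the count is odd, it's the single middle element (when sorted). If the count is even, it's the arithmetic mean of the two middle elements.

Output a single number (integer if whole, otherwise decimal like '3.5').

Step 1: insert 50 -> lo=[50] (size 1, max 50) hi=[] (size 0) -> median=50
Step 2: insert 7 -> lo=[7] (size 1, max 7) hi=[50] (size 1, min 50) -> median=28.5
Step 3: insert 50 -> lo=[7, 50] (size 2, max 50) hi=[50] (size 1, min 50) -> median=50
Step 4: insert 42 -> lo=[7, 42] (size 2, max 42) hi=[50, 50] (size 2, min 50) -> median=46
Step 5: insert 12 -> lo=[7, 12, 42] (size 3, max 42) hi=[50, 50] (size 2, min 50) -> median=42
Step 6: insert 6 -> lo=[6, 7, 12] (size 3, max 12) hi=[42, 50, 50] (size 3, min 42) -> median=27
Step 7: insert 49 -> lo=[6, 7, 12, 42] (size 4, max 42) hi=[49, 50, 50] (size 3, min 49) -> median=42
Step 8: insert 9 -> lo=[6, 7, 9, 12] (size 4, max 12) hi=[42, 49, 50, 50] (size 4, min 42) -> median=27
Step 9: insert 13 -> lo=[6, 7, 9, 12, 13] (size 5, max 13) hi=[42, 49, 50, 50] (size 4, min 42) -> median=13
Step 10: insert 24 -> lo=[6, 7, 9, 12, 13] (size 5, max 13) hi=[24, 42, 49, 50, 50] (size 5, min 24) -> median=18.5

Answer: 18.5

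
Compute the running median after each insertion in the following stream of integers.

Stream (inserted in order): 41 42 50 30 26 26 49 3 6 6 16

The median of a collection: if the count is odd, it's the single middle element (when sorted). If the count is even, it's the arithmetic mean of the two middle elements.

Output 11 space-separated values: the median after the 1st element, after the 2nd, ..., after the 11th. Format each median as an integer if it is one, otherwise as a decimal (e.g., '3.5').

Answer: 41 41.5 42 41.5 41 35.5 41 35.5 30 28 26

Derivation:
Step 1: insert 41 -> lo=[41] (size 1, max 41) hi=[] (size 0) -> median=41
Step 2: insert 42 -> lo=[41] (size 1, max 41) hi=[42] (size 1, min 42) -> median=41.5
Step 3: insert 50 -> lo=[41, 42] (size 2, max 42) hi=[50] (size 1, min 50) -> median=42
Step 4: insert 30 -> lo=[30, 41] (size 2, max 41) hi=[42, 50] (size 2, min 42) -> median=41.5
Step 5: insert 26 -> lo=[26, 30, 41] (size 3, max 41) hi=[42, 50] (size 2, min 42) -> median=41
Step 6: insert 26 -> lo=[26, 26, 30] (size 3, max 30) hi=[41, 42, 50] (size 3, min 41) -> median=35.5
Step 7: insert 49 -> lo=[26, 26, 30, 41] (size 4, max 41) hi=[42, 49, 50] (size 3, min 42) -> median=41
Step 8: insert 3 -> lo=[3, 26, 26, 30] (size 4, max 30) hi=[41, 42, 49, 50] (size 4, min 41) -> median=35.5
Step 9: insert 6 -> lo=[3, 6, 26, 26, 30] (size 5, max 30) hi=[41, 42, 49, 50] (size 4, min 41) -> median=30
Step 10: insert 6 -> lo=[3, 6, 6, 26, 26] (size 5, max 26) hi=[30, 41, 42, 49, 50] (size 5, min 30) -> median=28
Step 11: insert 16 -> lo=[3, 6, 6, 16, 26, 26] (size 6, max 26) hi=[30, 41, 42, 49, 50] (size 5, min 30) -> median=26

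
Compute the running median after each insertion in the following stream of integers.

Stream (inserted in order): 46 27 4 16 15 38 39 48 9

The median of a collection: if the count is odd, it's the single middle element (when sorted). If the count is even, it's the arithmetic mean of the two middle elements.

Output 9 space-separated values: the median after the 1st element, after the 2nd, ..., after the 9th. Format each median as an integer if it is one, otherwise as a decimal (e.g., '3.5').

Answer: 46 36.5 27 21.5 16 21.5 27 32.5 27

Derivation:
Step 1: insert 46 -> lo=[46] (size 1, max 46) hi=[] (size 0) -> median=46
Step 2: insert 27 -> lo=[27] (size 1, max 27) hi=[46] (size 1, min 46) -> median=36.5
Step 3: insert 4 -> lo=[4, 27] (size 2, max 27) hi=[46] (size 1, min 46) -> median=27
Step 4: insert 16 -> lo=[4, 16] (size 2, max 16) hi=[27, 46] (size 2, min 27) -> median=21.5
Step 5: insert 15 -> lo=[4, 15, 16] (size 3, max 16) hi=[27, 46] (size 2, min 27) -> median=16
Step 6: insert 38 -> lo=[4, 15, 16] (size 3, max 16) hi=[27, 38, 46] (size 3, min 27) -> median=21.5
Step 7: insert 39 -> lo=[4, 15, 16, 27] (size 4, max 27) hi=[38, 39, 46] (size 3, min 38) -> median=27
Step 8: insert 48 -> lo=[4, 15, 16, 27] (size 4, max 27) hi=[38, 39, 46, 48] (size 4, min 38) -> median=32.5
Step 9: insert 9 -> lo=[4, 9, 15, 16, 27] (size 5, max 27) hi=[38, 39, 46, 48] (size 4, min 38) -> median=27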